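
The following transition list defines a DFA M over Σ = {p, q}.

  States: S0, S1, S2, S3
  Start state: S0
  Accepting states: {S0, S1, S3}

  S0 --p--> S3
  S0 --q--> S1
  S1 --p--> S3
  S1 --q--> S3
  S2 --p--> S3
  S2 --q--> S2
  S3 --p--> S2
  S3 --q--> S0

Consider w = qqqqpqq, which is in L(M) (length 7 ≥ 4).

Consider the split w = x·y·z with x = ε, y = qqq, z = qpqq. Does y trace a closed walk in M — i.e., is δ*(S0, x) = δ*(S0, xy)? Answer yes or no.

Run of M on the first 3 characters of w = q q q:
  step 0: S0  (start)
  step 1: S1  (read q: S0→S1)
  step 2: S3  (read q: S1→S3)
  step 3: S0  (read q: S3→S0)

After x (step 0): S0. After xy (step 3): S0.
They match, so y = qqq drives M around a cycle from S0 back to itself; pumping y any number of times keeps M in S0 before reading z, and xyⁱz ∈ L(M) for every i ≥ 0.

yes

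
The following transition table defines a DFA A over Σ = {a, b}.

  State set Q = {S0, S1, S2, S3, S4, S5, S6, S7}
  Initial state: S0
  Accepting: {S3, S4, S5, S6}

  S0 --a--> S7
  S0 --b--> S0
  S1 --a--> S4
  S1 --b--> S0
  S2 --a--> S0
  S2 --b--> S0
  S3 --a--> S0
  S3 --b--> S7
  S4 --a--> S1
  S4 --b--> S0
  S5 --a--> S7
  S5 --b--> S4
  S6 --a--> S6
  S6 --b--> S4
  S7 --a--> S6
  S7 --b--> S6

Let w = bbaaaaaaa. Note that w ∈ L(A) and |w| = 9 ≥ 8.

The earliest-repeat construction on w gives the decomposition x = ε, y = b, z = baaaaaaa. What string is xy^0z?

xy⁰z = xz = ε·baaaaaaa = baaaaaaa.
Reading y = b takes A from S0 back to S0, so after x the machine is still in S0, and z then leads to the accepting state S6. Hence baaaaaaa ∈ L(A).

baaaaaaa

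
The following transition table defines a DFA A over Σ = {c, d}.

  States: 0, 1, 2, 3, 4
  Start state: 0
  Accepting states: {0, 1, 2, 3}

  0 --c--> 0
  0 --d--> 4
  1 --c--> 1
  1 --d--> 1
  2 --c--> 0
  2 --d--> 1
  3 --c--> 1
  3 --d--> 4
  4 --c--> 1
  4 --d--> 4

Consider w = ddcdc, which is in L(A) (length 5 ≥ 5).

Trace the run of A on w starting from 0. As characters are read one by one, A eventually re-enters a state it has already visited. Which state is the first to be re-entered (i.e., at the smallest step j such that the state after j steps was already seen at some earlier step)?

4

State sequence: 0 -d-> 4 -d-> 4 -c-> 1 -d-> 1 -c-> 1
First repeat at step 2: 4 was already visited.

The earliest repeat is at step j = 2: A is in 4, which it already visited at step i = 1.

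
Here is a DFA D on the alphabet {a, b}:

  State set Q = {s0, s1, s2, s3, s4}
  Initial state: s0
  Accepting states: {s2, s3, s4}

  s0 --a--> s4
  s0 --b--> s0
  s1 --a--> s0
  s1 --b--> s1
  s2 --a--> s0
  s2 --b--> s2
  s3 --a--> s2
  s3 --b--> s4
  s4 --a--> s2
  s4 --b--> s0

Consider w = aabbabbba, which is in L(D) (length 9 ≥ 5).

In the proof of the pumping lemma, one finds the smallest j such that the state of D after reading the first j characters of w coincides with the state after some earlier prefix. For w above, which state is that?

State sequence: s0 -a-> s4 -a-> s2 -b-> s2 -b-> s2 -a-> s0 -b-> s0 -b-> s0 -b-> s0 -a-> s4
First repeat at step 3: s2 was already visited.

The earliest repeat is at step j = 3: D is in s2, which it already visited at step i = 2.
Pumping length from the standard proof: p = 5 (the number of states). The repeated state found above gives |xy| = j ≤ 5 and |y| = j − i ≥ 1.

s2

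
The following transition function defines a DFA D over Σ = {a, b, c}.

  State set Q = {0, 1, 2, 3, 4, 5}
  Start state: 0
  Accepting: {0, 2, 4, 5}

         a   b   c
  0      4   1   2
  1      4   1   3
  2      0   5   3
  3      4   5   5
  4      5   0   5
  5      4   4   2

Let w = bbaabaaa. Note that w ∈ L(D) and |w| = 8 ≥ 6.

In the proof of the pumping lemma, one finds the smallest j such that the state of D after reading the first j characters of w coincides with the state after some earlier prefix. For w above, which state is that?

State sequence: 0 -b-> 1 -b-> 1 -a-> 4 -a-> 5 -b-> 4 -a-> 5 -a-> 4 -a-> 5
First repeat at step 2: 1 was already visited.

The earliest repeat is at step j = 2: D is in 1, which it already visited at step i = 1.
The DFA has 6 states, so the proof of the pumping lemma guarantees a repeated state among the first 6+1 visited; the segment between the two visits is the pumpable y.

1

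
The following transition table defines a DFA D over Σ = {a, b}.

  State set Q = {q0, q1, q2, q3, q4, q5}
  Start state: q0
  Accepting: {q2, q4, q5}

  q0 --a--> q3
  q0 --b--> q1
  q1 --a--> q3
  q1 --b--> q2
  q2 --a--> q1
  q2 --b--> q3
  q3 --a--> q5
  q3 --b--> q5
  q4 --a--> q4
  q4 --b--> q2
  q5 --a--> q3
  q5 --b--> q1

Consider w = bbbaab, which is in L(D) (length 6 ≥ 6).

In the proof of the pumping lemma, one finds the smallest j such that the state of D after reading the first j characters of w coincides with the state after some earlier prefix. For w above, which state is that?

Run of D on w = b b b a a b:
  step 0: q0  (start)
  step 1: q1  (read b: q0→q1)
  step 2: q2  (read b: q1→q2)
  step 3: q3  (read b: q2→q3)
  step 4: q5  (read a: q3→q5)
  step 5: q3  (read a: q5→q3)   ← first repeat (q3 seen earlier)
  step 6: q5  (read b: q3→q5)

The earliest repeat is at step j = 5: D is in q3, which it already visited at step i = 3.
Since D has 6 states, any run of length ≥ 6 visits 6+1 states, so by pigeonhole some state repeats within the first 6 steps — that repeat gives the pumpable loop.

q3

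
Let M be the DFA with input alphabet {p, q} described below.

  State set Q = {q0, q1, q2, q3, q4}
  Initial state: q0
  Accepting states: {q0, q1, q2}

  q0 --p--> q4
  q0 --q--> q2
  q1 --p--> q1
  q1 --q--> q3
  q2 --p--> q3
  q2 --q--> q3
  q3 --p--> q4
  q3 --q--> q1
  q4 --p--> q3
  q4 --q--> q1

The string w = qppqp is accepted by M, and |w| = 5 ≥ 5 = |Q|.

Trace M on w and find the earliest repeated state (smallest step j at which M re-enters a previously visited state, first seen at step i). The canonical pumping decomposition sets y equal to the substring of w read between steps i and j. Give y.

p

Run of M on w = q p p q p:
  step 0: q0  (start)
  step 1: q2  (read q: q0→q2)
  step 2: q3  (read p: q2→q3)
  step 3: q4  (read p: q3→q4)
  step 4: q1  (read q: q4→q1)
  step 5: q1  (read p: q1→q1)   ← first repeat (q1 seen earlier)

So i = 4, j = 5, giving x = w[0:4] = qppq, y = w[4:5] = p, z = w[5:5] = ε.
Check: |xy| = 5 ≤ 5 and |y| = 1 ≥ 1. Reading y takes M from q1 back to q1, so every xyⁱz is accepted.
The DFA has 5 states, so the proof of the pumping lemma guarantees a repeated state among the first 5+1 visited; the segment between the two visits is the pumpable y.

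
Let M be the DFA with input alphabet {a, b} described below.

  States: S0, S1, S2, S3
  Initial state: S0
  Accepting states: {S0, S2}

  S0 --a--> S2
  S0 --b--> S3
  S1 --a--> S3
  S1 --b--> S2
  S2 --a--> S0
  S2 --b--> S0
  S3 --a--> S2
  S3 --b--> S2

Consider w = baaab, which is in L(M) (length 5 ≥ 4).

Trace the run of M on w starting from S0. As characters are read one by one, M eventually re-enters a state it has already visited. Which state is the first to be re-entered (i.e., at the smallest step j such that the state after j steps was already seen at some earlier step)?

S0

State sequence: S0 -b-> S3 -a-> S2 -a-> S0 -a-> S2 -b-> S0
First repeat at step 3: S0 was already visited.

The earliest repeat is at step j = 3: M is in S0, which it already visited at step i = 0.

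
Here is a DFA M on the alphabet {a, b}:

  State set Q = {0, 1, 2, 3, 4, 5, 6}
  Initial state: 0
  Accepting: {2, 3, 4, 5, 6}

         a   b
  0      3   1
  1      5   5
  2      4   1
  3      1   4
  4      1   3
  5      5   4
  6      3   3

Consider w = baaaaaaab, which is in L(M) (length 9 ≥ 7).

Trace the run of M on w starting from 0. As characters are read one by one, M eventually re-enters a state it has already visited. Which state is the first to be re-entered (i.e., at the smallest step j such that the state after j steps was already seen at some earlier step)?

State sequence: 0 -b-> 1 -a-> 5 -a-> 5 -a-> 5 -a-> 5 -a-> 5 -a-> 5 -a-> 5 -b-> 4
First repeat at step 3: 5 was already visited.

The earliest repeat is at step j = 3: M is in 5, which it already visited at step i = 2.

5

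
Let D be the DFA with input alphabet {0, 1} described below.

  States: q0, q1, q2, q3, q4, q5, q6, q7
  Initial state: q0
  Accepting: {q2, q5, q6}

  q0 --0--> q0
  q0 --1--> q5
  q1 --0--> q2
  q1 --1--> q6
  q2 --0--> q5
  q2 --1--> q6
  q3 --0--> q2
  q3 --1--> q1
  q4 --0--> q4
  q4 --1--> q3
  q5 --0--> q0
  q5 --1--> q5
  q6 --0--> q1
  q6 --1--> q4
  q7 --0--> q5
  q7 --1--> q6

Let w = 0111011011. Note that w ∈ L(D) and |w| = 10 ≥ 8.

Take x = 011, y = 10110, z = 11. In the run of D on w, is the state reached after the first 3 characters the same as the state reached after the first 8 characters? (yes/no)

State sequence: q0 -0-> q0 -1-> q5 -1-> q5 -1-> q5 -0-> q0 -1-> q5 -1-> q5 -0-> q0

After x (step 3): q5. After xy (step 8): q0.
They differ (q5 ≠ q0), so y is not a cycle from the state after x; this split is not the one the pumping-lemma construction produces, and pumping y need not keep the string in L(D).

no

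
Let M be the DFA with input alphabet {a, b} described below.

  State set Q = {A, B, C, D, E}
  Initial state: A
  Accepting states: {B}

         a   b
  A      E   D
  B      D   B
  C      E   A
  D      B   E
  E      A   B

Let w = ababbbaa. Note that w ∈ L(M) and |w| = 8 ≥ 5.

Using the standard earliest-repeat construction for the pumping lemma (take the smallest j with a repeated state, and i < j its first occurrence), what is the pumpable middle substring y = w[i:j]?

Run of M on w = a b a b b b a a:
  step 0: A  (start)
  step 1: E  (read a: A→E)
  step 2: B  (read b: E→B)
  step 3: D  (read a: B→D)
  step 4: E  (read b: D→E)   ← first repeat (E seen earlier)
  step 5: B  (read b: E→B)
  step 6: B  (read b: B→B)
  step 7: D  (read a: B→D)
  step 8: B  (read a: D→B)

So i = 1, j = 4, giving x = w[0:1] = a, y = w[1:4] = bab, z = w[4:8] = bbaa.
Check: |xy| = 4 ≤ 5 and |y| = 3 ≥ 1. Reading y takes M from E back to E, so every xyⁱz is accepted.

bab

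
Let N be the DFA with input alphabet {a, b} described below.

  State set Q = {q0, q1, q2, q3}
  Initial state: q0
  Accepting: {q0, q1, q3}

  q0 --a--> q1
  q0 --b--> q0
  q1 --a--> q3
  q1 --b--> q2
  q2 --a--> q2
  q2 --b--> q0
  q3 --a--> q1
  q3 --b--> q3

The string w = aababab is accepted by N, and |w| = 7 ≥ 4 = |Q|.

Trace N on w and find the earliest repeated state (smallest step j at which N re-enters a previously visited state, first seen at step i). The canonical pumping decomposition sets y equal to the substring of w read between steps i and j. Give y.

Run of N on w = a a b a b a b:
  step 0: q0  (start)
  step 1: q1  (read a: q0→q1)
  step 2: q3  (read a: q1→q3)
  step 3: q3  (read b: q3→q3)   ← first repeat (q3 seen earlier)
  step 4: q1  (read a: q3→q1)
  step 5: q2  (read b: q1→q2)
  step 6: q2  (read a: q2→q2)
  step 7: q0  (read b: q2→q0)

So i = 2, j = 3, giving x = w[0:2] = aa, y = w[2:3] = b, z = w[3:7] = abab.
Check: |xy| = 3 ≤ 4 and |y| = 1 ≥ 1. Reading y takes N from q3 back to q3, so every xyⁱz is accepted.
Pumping length from the standard proof: p = 4 (the number of states). The repeated state found above gives |xy| = j ≤ 4 and |y| = j − i ≥ 1.

b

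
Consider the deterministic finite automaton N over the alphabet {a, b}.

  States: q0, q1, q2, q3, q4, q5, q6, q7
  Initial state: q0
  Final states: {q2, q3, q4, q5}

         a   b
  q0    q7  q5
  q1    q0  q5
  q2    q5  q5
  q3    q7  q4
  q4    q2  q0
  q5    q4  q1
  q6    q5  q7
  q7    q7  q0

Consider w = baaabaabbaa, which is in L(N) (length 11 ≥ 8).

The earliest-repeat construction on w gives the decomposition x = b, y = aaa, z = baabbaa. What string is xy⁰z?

bbaabbaa

xy⁰z = xz = b·baabbaa = bbaabbaa.
Reading y = aaa takes N from q5 back to q5, so after x the machine is still in q5, and z then leads to the accepting state q2. Hence bbaabbaa ∈ L(N).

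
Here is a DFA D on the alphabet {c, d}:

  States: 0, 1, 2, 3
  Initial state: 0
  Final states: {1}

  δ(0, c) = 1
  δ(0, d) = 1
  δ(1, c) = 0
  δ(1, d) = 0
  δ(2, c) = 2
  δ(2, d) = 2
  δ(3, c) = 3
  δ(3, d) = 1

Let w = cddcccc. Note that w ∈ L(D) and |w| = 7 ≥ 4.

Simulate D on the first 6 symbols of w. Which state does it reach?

State sequence: 0 -c-> 1 -d-> 0 -d-> 1 -c-> 0 -c-> 1 -c-> 0

After reading 6 characters, D is in state 0.
(This kind of state-tracing is the core of the pumping-lemma construction: with 4 states, pigeonhole forces a repeat within the first 4 steps.)

0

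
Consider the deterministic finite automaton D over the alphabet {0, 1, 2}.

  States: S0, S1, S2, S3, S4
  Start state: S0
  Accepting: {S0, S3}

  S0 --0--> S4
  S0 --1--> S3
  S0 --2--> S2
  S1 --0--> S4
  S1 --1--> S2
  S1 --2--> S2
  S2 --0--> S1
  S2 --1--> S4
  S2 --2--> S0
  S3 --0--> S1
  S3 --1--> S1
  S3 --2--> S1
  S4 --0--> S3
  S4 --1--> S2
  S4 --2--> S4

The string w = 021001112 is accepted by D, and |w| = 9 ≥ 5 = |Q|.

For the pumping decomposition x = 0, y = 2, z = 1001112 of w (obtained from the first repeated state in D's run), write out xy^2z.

0221001112

xy^2z = 0·2·2·1001112 = 0221001112.
Reading y = 2 takes D from S4 back to S4, so after x·y·y the machine is still in S4, and z then leads to the accepting state S0. Hence 0221001112 ∈ L(D).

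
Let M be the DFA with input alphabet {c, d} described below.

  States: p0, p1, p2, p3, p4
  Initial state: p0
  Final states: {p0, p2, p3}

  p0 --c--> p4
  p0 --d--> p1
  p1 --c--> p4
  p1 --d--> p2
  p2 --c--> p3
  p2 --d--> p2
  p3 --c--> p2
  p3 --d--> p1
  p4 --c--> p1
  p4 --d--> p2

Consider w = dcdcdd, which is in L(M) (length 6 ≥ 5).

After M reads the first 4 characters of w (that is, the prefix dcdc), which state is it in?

p3

Run of M on the first 4 characters of w = d c d c:
  step 0: p0  (start)
  step 1: p1  (read d: p0→p1)
  step 2: p4  (read c: p1→p4)
  step 3: p2  (read d: p4→p2)
  step 4: p3  (read c: p2→p3)

After reading 4 characters, M is in state p3.
(This kind of state-tracing is the core of the pumping-lemma construction: with 5 states, pigeonhole forces a repeat within the first 5 steps.)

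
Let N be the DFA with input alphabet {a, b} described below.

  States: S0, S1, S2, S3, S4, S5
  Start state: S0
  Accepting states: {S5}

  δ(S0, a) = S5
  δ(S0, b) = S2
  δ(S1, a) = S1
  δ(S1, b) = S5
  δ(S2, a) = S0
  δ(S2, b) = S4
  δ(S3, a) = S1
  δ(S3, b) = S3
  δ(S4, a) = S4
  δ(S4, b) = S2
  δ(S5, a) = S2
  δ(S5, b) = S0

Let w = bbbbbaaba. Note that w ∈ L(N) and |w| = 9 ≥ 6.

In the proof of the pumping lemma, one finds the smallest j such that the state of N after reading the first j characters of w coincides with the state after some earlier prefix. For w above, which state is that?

State sequence: S0 -b-> S2 -b-> S4 -b-> S2 -b-> S4 -b-> S2 -a-> S0 -a-> S5 -b-> S0 -a-> S5
First repeat at step 3: S2 was already visited.

The earliest repeat is at step j = 3: N is in S2, which it already visited at step i = 1.
The DFA has 6 states, so the proof of the pumping lemma guarantees a repeated state among the first 6+1 visited; the segment between the two visits is the pumpable y.

S2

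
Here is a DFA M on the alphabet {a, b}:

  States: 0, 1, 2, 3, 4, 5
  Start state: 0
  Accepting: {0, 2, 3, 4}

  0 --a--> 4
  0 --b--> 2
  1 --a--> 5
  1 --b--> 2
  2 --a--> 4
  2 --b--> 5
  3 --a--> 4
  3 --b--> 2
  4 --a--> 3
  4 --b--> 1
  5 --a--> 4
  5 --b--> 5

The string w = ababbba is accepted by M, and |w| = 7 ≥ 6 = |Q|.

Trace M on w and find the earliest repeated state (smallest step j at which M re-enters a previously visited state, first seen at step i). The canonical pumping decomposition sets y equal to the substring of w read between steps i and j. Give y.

b

Run of M on w = a b a b b b a:
  step 0: 0  (start)
  step 1: 4  (read a: 0→4)
  step 2: 1  (read b: 4→1)
  step 3: 5  (read a: 1→5)
  step 4: 5  (read b: 5→5)   ← first repeat (5 seen earlier)
  step 5: 5  (read b: 5→5)
  step 6: 5  (read b: 5→5)
  step 7: 4  (read a: 5→4)

So i = 3, j = 4, giving x = w[0:3] = aba, y = w[3:4] = b, z = w[4:7] = bba.
Check: |xy| = 4 ≤ 6 and |y| = 1 ≥ 1. Reading y takes M from 5 back to 5, so every xyⁱz is accepted.
Pumping length from the standard proof: p = 6 (the number of states). The repeated state found above gives |xy| = j ≤ 6 and |y| = j − i ≥ 1.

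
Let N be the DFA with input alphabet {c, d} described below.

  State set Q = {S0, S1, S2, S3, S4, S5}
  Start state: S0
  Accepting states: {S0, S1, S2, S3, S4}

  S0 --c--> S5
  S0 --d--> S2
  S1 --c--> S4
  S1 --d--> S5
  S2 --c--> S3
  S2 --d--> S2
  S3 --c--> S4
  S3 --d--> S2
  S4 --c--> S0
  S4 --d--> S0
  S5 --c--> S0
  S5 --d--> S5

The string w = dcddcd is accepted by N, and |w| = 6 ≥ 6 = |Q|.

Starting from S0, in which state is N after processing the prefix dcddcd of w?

Run of N on the first 6 characters of w = d c d d c d:
  step 0: S0  (start)
  step 1: S2  (read d: S0→S2)
  step 2: S3  (read c: S2→S3)
  step 3: S2  (read d: S3→S2)
  step 4: S2  (read d: S2→S2)
  step 5: S3  (read c: S2→S3)
  step 6: S2  (read d: S3→S2)

After reading 6 characters, N is in state S2.

S2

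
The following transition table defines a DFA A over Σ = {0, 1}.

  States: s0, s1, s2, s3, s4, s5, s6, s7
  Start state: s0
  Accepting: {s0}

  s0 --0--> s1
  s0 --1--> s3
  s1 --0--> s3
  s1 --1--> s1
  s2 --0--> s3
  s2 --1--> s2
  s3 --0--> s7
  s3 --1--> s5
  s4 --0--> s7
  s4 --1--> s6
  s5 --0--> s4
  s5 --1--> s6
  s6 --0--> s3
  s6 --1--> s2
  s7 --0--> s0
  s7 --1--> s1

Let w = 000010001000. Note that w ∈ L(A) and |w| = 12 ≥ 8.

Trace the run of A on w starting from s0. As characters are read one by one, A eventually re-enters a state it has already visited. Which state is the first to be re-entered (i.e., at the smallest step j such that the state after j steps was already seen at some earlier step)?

State sequence: s0 -0-> s1 -0-> s3 -0-> s7 -0-> s0 -1-> s3 -0-> s7 -0-> s0 -0-> s1 -1-> s1 -0-> s3 -0-> s7 -0-> s0
First repeat at step 4: s0 was already visited.

The earliest repeat is at step j = 4: A is in s0, which it already visited at step i = 0.
With |Q| = 8, pigeonhole forces a state repeat no later than step 8; the substring read between the first and second visits to that state can be pumped.

s0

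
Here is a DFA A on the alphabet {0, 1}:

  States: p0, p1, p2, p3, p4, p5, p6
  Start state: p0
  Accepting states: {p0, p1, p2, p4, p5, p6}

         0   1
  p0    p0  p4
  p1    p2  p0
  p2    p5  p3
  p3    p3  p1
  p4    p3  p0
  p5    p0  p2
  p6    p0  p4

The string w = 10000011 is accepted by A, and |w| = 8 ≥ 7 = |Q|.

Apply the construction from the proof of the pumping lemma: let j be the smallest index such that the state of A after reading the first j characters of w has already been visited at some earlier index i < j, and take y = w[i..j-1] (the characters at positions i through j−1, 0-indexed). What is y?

State sequence: p0 -1-> p4 -0-> p3 -0-> p3 -0-> p3 -0-> p3 -0-> p3 -1-> p1 -1-> p0
First repeat at step 3: p3 was already visited.

So i = 2, j = 3, giving x = w[0:2] = 10, y = w[2:3] = 0, z = w[3:8] = 00011.
Check: |xy| = 3 ≤ 7 and |y| = 1 ≥ 1. Reading y takes A from p3 back to p3, so every xyⁱz is accepted.

0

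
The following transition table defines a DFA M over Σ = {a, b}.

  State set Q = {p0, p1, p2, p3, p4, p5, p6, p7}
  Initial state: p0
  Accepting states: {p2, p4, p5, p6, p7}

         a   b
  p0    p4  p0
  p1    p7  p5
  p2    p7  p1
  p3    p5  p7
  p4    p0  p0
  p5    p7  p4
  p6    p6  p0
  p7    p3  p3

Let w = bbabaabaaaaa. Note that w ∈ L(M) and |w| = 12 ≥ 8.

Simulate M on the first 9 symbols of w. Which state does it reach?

State sequence: p0 -b-> p0 -b-> p0 -a-> p4 -b-> p0 -a-> p4 -a-> p0 -b-> p0 -a-> p4 -a-> p0

After reading 9 characters, M is in state p0.

p0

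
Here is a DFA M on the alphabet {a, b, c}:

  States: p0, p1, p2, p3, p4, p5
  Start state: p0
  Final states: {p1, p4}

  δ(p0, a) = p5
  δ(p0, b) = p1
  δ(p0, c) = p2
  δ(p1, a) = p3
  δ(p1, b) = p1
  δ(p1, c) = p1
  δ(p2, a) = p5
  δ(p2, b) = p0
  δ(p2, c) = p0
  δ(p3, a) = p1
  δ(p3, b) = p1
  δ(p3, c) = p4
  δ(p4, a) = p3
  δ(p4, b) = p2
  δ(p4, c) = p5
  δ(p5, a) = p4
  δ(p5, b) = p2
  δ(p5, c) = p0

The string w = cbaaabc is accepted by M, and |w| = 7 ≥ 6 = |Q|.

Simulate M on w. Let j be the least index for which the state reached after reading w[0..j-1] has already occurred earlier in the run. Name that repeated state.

Run of M on w = c b a a a b c:
  step 0: p0  (start)
  step 1: p2  (read c: p0→p2)
  step 2: p0  (read b: p2→p0)   ← first repeat (p0 seen earlier)
  step 3: p5  (read a: p0→p5)
  step 4: p4  (read a: p5→p4)
  step 5: p3  (read a: p4→p3)
  step 6: p1  (read b: p3→p1)
  step 7: p1  (read c: p1→p1)

The earliest repeat is at step j = 2: M is in p0, which it already visited at step i = 0.
With |Q| = 6, pigeonhole forces a state repeat no later than step 6; the substring read between the first and second visits to that state can be pumped.

p0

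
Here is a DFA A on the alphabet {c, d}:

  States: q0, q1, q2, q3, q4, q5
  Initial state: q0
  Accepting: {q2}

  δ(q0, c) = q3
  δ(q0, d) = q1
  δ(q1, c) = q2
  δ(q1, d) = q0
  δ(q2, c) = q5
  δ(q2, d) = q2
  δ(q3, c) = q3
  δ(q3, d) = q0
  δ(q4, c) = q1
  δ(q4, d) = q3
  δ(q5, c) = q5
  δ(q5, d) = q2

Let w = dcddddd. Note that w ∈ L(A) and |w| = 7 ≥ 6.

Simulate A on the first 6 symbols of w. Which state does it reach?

State sequence: q0 -d-> q1 -c-> q2 -d-> q2 -d-> q2 -d-> q2 -d-> q2

After reading 6 characters, A is in state q2.
(This kind of state-tracing is the core of the pumping-lemma construction: with 6 states, pigeonhole forces a repeat within the first 6 steps.)

q2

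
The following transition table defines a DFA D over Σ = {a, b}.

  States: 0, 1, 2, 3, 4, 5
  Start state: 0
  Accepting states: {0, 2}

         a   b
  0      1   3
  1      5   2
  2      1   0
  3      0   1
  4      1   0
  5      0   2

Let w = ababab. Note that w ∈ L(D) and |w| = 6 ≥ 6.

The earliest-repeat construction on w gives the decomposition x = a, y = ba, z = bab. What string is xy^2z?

xy^2z = a·ba·ba·bab = abababab.
Reading y = ba takes D from 1 back to 1, so after x·y·y the machine is still in 1, and z then leads to the accepting state 2. Hence abababab ∈ L(D).

abababab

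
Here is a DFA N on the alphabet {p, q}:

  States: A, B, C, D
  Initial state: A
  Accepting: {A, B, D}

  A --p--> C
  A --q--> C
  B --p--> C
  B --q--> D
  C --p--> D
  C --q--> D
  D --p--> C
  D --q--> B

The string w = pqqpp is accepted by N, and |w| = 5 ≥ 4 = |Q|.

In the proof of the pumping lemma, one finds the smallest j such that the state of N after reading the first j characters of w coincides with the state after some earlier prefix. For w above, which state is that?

State sequence: A -p-> C -q-> D -q-> B -p-> C -p-> D
First repeat at step 4: C was already visited.

The earliest repeat is at step j = 4: N is in C, which it already visited at step i = 1.

C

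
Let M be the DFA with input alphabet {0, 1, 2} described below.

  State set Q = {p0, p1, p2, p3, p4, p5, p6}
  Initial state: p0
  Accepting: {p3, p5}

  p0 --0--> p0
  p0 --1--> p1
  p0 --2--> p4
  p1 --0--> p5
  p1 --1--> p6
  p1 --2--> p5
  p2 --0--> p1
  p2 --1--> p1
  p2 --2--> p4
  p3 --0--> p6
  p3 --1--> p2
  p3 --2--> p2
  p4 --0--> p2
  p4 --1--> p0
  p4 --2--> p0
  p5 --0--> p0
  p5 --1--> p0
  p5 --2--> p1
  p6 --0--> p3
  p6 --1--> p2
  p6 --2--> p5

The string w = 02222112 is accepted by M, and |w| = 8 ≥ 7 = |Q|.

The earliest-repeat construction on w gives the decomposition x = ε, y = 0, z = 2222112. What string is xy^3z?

0002222112

xy^3z = ε·0·0·0·2222112 = 0002222112.
Reading y = 0 takes M from p0 back to p0, so after x·y·y·y the machine is still in p0, and z then leads to the accepting state p5. Hence 0002222112 ∈ L(M).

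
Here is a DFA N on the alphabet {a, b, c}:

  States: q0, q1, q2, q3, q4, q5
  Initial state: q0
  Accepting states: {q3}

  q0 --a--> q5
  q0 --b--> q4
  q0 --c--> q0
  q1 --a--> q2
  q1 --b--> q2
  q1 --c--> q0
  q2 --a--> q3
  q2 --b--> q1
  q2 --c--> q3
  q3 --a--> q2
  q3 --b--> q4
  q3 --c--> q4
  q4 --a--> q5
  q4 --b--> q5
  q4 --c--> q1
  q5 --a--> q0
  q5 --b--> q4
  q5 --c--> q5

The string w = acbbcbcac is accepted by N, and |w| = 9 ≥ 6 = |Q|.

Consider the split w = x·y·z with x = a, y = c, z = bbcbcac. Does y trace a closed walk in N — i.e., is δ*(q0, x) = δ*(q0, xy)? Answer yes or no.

Run of N on the first 2 characters of w = a c:
  step 0: q0  (start)
  step 1: q5  (read a: q0→q5)
  step 2: q5  (read c: q5→q5)

After x (step 1): q5. After xy (step 2): q5.
They match, so y = c drives N around a cycle from q5 back to itself; pumping y any number of times keeps N in q5 before reading z, and xyⁱz ∈ L(N) for every i ≥ 0.

yes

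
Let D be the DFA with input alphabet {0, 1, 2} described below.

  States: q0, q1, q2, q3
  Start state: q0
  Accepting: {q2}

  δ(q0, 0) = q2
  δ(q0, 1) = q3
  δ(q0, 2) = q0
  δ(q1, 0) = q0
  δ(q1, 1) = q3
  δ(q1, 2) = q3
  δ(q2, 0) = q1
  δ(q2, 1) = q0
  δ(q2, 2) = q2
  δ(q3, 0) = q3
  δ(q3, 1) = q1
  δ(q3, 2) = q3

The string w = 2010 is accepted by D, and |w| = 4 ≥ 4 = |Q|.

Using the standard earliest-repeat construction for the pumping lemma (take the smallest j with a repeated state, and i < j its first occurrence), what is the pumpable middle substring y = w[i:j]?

2

Run of D on w = 2 0 1 0:
  step 0: q0  (start)
  step 1: q0  (read 2: q0→q0)   ← first repeat (q0 seen earlier)
  step 2: q2  (read 0: q0→q2)
  step 3: q0  (read 1: q2→q0)
  step 4: q2  (read 0: q0→q2)

So i = 0, j = 1, giving x = w[0:0] = ε, y = w[0:1] = 2, z = w[1:4] = 010.
Check: |xy| = 1 ≤ 4 and |y| = 1 ≥ 1. Reading y takes D from q0 back to q0, so every xyⁱz is accepted.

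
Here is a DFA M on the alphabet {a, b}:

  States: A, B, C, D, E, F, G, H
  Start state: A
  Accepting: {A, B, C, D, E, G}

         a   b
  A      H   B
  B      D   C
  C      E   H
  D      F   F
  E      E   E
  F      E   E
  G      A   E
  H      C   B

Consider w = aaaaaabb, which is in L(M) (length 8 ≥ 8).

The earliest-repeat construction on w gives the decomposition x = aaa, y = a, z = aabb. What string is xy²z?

aaaaaaabb

xy^2z = aaa·a·a·aabb = aaaaaaabb.
Reading y = a takes M from E back to E, so after x·y·y the machine is still in E, and z then leads to the accepting state E. Hence aaaaaaabb ∈ L(M).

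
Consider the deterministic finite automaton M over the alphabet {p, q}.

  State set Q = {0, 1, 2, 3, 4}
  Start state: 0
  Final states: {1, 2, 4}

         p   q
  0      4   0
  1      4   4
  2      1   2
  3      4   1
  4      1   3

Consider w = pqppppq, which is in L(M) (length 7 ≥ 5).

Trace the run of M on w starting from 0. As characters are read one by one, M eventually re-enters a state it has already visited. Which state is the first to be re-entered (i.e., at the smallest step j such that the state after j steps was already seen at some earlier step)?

4

State sequence: 0 -p-> 4 -q-> 3 -p-> 4 -p-> 1 -p-> 4 -p-> 1 -q-> 4
First repeat at step 3: 4 was already visited.

The earliest repeat is at step j = 3: M is in 4, which it already visited at step i = 1.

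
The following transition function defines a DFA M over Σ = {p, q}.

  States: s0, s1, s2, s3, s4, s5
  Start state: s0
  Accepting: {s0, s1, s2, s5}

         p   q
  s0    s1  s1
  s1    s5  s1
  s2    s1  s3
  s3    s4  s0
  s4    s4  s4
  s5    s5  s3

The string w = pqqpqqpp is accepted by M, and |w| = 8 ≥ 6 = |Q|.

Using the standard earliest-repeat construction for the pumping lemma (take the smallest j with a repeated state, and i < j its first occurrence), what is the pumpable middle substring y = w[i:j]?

State sequence: s0 -p-> s1 -q-> s1 -q-> s1 -p-> s5 -q-> s3 -q-> s0 -p-> s1 -p-> s5
First repeat at step 2: s1 was already visited.

So i = 1, j = 2, giving x = w[0:1] = p, y = w[1:2] = q, z = w[2:8] = qpqqpp.
Check: |xy| = 2 ≤ 6 and |y| = 1 ≥ 1. Reading y takes M from s1 back to s1, so every xyⁱz is accepted.
Since M has 6 states, any run of length ≥ 6 visits 6+1 states, so by pigeonhole some state repeats within the first 6 steps — that repeat gives the pumpable loop.

q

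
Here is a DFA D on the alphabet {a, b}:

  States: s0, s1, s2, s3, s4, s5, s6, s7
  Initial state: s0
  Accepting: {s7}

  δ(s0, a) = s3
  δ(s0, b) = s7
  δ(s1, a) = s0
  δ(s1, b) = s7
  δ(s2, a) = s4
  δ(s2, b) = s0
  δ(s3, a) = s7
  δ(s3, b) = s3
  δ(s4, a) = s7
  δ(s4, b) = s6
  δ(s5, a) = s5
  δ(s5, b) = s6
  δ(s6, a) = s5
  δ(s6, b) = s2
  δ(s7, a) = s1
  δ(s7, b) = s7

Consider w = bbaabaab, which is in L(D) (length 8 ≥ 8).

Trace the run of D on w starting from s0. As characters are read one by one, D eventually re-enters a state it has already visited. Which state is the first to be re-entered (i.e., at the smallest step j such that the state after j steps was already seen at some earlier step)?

State sequence: s0 -b-> s7 -b-> s7 -a-> s1 -a-> s0 -b-> s7 -a-> s1 -a-> s0 -b-> s7
First repeat at step 2: s7 was already visited.

The earliest repeat is at step j = 2: D is in s7, which it already visited at step i = 1.

s7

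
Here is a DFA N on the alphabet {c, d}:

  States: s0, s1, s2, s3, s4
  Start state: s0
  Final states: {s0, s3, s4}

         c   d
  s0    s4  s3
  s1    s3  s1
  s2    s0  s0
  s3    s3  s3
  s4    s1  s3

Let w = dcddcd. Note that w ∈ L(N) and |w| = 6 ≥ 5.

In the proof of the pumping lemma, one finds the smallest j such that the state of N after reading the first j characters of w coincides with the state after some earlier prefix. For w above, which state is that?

s3

State sequence: s0 -d-> s3 -c-> s3 -d-> s3 -d-> s3 -c-> s3 -d-> s3
First repeat at step 2: s3 was already visited.

The earliest repeat is at step j = 2: N is in s3, which it already visited at step i = 1.
The DFA has 5 states, so the proof of the pumping lemma guarantees a repeated state among the first 5+1 visited; the segment between the two visits is the pumpable y.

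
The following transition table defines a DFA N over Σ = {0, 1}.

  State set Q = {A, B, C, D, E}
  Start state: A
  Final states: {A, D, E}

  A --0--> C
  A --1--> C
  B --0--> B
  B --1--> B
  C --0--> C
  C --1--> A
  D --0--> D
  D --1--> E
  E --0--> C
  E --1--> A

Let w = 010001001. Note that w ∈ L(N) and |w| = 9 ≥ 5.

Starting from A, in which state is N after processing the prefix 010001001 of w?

A

State sequence: A -0-> C -1-> A -0-> C -0-> C -0-> C -1-> A -0-> C -0-> C -1-> A

After reading 9 characters, N is in state A.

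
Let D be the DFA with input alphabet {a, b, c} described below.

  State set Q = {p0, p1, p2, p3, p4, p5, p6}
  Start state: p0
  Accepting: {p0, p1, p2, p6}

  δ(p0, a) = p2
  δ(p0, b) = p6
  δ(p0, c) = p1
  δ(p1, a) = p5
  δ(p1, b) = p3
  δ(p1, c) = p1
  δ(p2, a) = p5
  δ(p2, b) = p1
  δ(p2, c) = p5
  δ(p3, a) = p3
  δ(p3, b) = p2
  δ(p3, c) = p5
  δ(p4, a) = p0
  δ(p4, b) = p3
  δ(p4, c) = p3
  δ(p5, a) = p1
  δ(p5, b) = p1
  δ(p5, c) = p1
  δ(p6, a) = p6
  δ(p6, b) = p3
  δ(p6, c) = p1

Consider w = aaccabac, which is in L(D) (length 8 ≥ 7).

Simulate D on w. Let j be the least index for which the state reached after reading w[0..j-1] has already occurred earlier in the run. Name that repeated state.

Run of D on w = a a c c a b a c:
  step 0: p0  (start)
  step 1: p2  (read a: p0→p2)
  step 2: p5  (read a: p2→p5)
  step 3: p1  (read c: p5→p1)
  step 4: p1  (read c: p1→p1)   ← first repeat (p1 seen earlier)
  step 5: p5  (read a: p1→p5)
  step 6: p1  (read b: p5→p1)
  step 7: p5  (read a: p1→p5)
  step 8: p1  (read c: p5→p1)

The earliest repeat is at step j = 4: D is in p1, which it already visited at step i = 3.
The DFA has 7 states, so the proof of the pumping lemma guarantees a repeated state among the first 7+1 visited; the segment between the two visits is the pumpable y.

p1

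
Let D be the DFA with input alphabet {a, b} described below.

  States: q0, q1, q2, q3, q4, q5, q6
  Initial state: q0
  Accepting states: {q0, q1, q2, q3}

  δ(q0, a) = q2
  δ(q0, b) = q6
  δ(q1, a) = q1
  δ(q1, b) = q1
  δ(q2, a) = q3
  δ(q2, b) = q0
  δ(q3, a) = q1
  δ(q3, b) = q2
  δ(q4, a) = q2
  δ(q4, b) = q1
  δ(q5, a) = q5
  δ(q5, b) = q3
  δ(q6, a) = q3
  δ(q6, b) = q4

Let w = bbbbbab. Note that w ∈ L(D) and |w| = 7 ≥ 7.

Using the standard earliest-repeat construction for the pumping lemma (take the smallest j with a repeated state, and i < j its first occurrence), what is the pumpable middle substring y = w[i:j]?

State sequence: q0 -b-> q6 -b-> q4 -b-> q1 -b-> q1 -b-> q1 -a-> q1 -b-> q1
First repeat at step 4: q1 was already visited.

So i = 3, j = 4, giving x = w[0:3] = bbb, y = w[3:4] = b, z = w[4:7] = bab.
Check: |xy| = 4 ≤ 7 and |y| = 1 ≥ 1. Reading y takes D from q1 back to q1, so every xyⁱz is accepted.

b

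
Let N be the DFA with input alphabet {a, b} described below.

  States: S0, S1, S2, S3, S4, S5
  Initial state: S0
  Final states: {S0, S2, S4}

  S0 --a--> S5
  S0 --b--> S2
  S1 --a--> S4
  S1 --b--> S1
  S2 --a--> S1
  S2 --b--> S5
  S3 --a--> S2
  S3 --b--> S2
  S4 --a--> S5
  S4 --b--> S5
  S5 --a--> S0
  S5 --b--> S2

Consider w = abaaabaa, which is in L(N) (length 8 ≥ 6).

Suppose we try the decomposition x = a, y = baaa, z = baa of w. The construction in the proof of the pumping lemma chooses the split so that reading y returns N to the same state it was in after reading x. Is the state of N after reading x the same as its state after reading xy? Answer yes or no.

yes

Run of N on the first 5 characters of w = a b a a a:
  step 0: S0  (start)
  step 1: S5  (read a: S0→S5)
  step 2: S2  (read b: S5→S2)
  step 3: S1  (read a: S2→S1)
  step 4: S4  (read a: S1→S4)
  step 5: S5  (read a: S4→S5)

After x (step 1): S5. After xy (step 5): S5.
They match, so y = baaa drives N around a cycle from S5 back to itself; pumping y any number of times keeps N in S5 before reading z, and xyⁱz ∈ L(N) for every i ≥ 0.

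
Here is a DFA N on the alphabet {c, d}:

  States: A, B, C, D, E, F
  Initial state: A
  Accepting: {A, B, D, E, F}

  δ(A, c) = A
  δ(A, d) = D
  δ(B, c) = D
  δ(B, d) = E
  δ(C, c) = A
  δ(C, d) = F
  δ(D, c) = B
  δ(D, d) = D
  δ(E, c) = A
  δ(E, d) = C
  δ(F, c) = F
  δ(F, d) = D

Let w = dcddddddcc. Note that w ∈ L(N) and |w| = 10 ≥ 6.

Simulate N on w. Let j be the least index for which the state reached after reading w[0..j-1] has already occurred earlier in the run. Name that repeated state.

State sequence: A -d-> D -c-> B -d-> E -d-> C -d-> F -d-> D -d-> D -d-> D -c-> B -c-> D
First repeat at step 6: D was already visited.

The earliest repeat is at step j = 6: N is in D, which it already visited at step i = 1.
Pumping length from the standard proof: p = 6 (the number of states). The repeated state found above gives |xy| = j ≤ 6 and |y| = j − i ≥ 1.

D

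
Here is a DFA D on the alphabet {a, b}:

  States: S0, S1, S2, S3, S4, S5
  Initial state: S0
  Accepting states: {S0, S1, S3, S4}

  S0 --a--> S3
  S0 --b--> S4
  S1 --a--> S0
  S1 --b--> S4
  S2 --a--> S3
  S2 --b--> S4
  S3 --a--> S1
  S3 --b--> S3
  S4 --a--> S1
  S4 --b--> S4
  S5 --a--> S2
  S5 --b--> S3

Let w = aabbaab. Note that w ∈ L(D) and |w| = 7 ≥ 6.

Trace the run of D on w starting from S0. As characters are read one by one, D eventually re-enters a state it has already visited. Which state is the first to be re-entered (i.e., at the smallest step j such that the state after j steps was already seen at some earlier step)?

S4

State sequence: S0 -a-> S3 -a-> S1 -b-> S4 -b-> S4 -a-> S1 -a-> S0 -b-> S4
First repeat at step 4: S4 was already visited.

The earliest repeat is at step j = 4: D is in S4, which it already visited at step i = 3.
Since D has 6 states, any run of length ≥ 6 visits 6+1 states, so by pigeonhole some state repeats within the first 6 steps — that repeat gives the pumpable loop.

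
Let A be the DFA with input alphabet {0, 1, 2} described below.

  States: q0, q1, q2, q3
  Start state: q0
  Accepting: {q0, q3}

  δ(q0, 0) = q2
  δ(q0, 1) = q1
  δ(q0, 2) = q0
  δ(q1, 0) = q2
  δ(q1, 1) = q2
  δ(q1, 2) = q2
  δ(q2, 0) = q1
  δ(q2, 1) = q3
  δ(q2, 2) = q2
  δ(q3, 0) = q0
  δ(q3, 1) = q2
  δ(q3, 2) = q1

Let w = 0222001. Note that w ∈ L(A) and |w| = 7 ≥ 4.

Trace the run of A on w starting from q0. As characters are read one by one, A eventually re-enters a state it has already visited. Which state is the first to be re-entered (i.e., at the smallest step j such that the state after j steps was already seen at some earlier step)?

Run of A on w = 0 2 2 2 0 0 1:
  step 0: q0  (start)
  step 1: q2  (read 0: q0→q2)
  step 2: q2  (read 2: q2→q2)   ← first repeat (q2 seen earlier)
  step 3: q2  (read 2: q2→q2)
  step 4: q2  (read 2: q2→q2)
  step 5: q1  (read 0: q2→q1)
  step 6: q2  (read 0: q1→q2)
  step 7: q3  (read 1: q2→q3)

The earliest repeat is at step j = 2: A is in q2, which it already visited at step i = 1.
With |Q| = 4, pigeonhole forces a state repeat no later than step 4; the substring read between the first and second visits to that state can be pumped.

q2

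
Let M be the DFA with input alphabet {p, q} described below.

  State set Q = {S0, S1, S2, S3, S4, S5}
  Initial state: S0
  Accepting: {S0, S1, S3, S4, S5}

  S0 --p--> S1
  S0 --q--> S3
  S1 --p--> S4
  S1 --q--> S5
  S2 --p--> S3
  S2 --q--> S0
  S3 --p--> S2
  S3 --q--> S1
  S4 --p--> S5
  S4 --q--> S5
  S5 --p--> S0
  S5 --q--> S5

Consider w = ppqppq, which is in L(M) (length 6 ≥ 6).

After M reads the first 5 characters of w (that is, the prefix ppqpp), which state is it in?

State sequence: S0 -p-> S1 -p-> S4 -q-> S5 -p-> S0 -p-> S1

After reading 5 characters, M is in state S1.
(This kind of state-tracing is the core of the pumping-lemma construction: with 6 states, pigeonhole forces a repeat within the first 6 steps.)

S1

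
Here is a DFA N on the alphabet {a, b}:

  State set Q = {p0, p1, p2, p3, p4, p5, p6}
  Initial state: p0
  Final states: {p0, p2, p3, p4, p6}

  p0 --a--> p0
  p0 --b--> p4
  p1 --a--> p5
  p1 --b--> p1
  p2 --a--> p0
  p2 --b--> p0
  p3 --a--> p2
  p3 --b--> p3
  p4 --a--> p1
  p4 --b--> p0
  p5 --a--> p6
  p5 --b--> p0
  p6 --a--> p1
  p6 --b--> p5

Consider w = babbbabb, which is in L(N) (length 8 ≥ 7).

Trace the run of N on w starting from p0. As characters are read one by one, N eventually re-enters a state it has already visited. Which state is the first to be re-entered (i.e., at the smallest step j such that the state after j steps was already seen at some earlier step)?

p1

State sequence: p0 -b-> p4 -a-> p1 -b-> p1 -b-> p1 -b-> p1 -a-> p5 -b-> p0 -b-> p4
First repeat at step 3: p1 was already visited.

The earliest repeat is at step j = 3: N is in p1, which it already visited at step i = 2.
Pumping length from the standard proof: p = 7 (the number of states). The repeated state found above gives |xy| = j ≤ 7 and |y| = j − i ≥ 1.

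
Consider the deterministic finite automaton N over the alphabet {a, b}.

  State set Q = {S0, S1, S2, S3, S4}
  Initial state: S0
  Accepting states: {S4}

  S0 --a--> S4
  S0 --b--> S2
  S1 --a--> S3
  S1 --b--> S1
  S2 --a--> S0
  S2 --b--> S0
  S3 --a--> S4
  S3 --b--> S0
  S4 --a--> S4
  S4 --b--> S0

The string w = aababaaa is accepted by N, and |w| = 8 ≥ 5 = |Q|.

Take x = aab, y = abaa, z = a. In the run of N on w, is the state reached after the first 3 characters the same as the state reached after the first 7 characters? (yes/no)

Run of N on the first 7 characters of w = a a b a b a a:
  step 0: S0  (start)
  step 1: S4  (read a: S0→S4)
  step 2: S4  (read a: S4→S4)
  step 3: S0  (read b: S4→S0)
  step 4: S4  (read a: S0→S4)
  step 5: S0  (read b: S4→S0)
  step 6: S4  (read a: S0→S4)
  step 7: S4  (read a: S4→S4)

After x (step 3): S0. After xy (step 7): S4.
They differ (S0 ≠ S4), so y is not a cycle from the state after x; this split is not the one the pumping-lemma construction produces, and pumping y need not keep the string in L(N).

no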